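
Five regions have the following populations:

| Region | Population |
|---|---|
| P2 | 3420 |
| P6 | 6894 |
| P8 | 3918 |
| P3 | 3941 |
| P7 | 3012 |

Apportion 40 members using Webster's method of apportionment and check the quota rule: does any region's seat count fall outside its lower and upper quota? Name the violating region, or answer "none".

none

Standard quotas: P2 6.457, P6 13.017, P8 7.398, P3 7.441, P7 5.687.
Webster allocation: P2 7, P6 13, P8 7, P3 7, P7 6.
Every allocation lies between the lower and upper quota.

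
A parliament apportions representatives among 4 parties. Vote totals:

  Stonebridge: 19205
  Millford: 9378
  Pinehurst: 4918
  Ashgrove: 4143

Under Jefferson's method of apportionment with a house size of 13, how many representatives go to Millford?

3

Standard divisor 37644/13 ≈ 2895.692; standard quotas: Stonebridge 6.632, Millford 3.239, Pinehurst 1.698, Ashgrove 1.431.
Rounding down gives 6, 3, 1, 1 = 11 seats, so the divisor must be adjusted.
With modified divisor 2430: modified quotas Stonebridge 7.903, Millford 3.859, Pinehurst 2.024, Ashgrove 1.705.
Rounding down: Stonebridge 7, Millford 3, Pinehurst 2, Ashgrove 1 (total 13).
Millford receives 3.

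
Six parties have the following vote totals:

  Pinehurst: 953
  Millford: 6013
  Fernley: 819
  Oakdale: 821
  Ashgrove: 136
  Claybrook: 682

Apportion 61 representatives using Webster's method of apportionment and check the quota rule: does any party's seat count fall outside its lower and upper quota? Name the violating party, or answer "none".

Standard quotas: Pinehurst 6.169, Millford 38.921, Fernley 5.301, Oakdale 5.314, Ashgrove 0.880, Claybrook 4.414.
Webster allocation: Pinehurst 6, Millford 40, Fernley 5, Oakdale 5, Ashgrove 1, Claybrook 4.
Millford has quota 38.921 (lower 38, upper 39) but receives 40 — outside the quota interval.

Millford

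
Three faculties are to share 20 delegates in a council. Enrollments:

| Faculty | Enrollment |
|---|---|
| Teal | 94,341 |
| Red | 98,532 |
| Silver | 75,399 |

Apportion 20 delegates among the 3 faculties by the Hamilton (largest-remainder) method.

The standard divisor is 268272/20 ≈ 13413.6.
Standard quotas: Teal 7.0332, Red 7.3457, Silver 5.6211.
Lower quotas: Teal 7, Red 7, Silver 5 (sum 19, leaving 1 seat).
Remainders in descending order: Silver 0.6211, Red 0.3457, Teal 0.0332.
Largest remainder: Silver receives the extra seat.

Teal 7, Red 7, Silver 6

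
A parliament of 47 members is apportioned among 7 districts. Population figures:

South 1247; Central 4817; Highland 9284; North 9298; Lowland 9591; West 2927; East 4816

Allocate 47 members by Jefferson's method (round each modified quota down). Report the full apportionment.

Standard divisor 41980/47 ≈ 893.191; standard quotas: South 1.396, Central 5.393, Highland 10.394, North 10.410, Lowland 10.738, West 3.277, East 5.392.
Rounding down gives 1, 5, 10, 10, 10, 3, 5 = 44 seats, so the divisor must be adjusted.
With modified divisor 820: modified quotas South 1.521, Central 5.874, Highland 11.322, North 11.339, Lowland 11.696, West 3.570, East 5.873.
Rounding down: South 1, Central 5, Highland 11, North 11, Lowland 11, West 3, East 5 (total 47).

South=1, Central=5, Highland=11, North=11, Lowland=11, West=3, East=5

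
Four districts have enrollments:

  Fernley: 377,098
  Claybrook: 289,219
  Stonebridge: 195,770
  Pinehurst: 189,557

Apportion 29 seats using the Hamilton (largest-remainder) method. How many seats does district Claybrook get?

8

Standard divisor: 1051644 ÷ 29 ≈ 36263.586.
Standard quotas: Fernley 10.3988, Claybrook 7.9755, Stonebridge 5.3985, Pinehurst 5.2272.
Lower quotas: Fernley 10, Claybrook 7, Stonebridge 5, Pinehurst 5 (sum 27, leaving 2 seats).
Remainders in descending order: Claybrook 0.9755, Fernley 0.3988, Stonebridge 0.3985, Pinehurst 0.2272.
Largest remainders: Claybrook, Fernley receive the extra seats.
Claybrook receives 8.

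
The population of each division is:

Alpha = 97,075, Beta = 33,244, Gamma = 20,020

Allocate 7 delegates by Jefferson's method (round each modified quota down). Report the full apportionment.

Standard divisor 150339/7 ≈ 21477; standard quotas: Alpha 4.520, Beta 1.548, Gamma 0.932.
Rounding down gives 4, 1, 0 = 5 seats, so the divisor must be adjusted.
With modified divisor 18000: modified quotas Alpha 5.393, Beta 1.847, Gamma 1.112.
Rounding down: Alpha 5, Beta 1, Gamma 1 (total 7).

Alpha 5; Beta 1; Gamma 1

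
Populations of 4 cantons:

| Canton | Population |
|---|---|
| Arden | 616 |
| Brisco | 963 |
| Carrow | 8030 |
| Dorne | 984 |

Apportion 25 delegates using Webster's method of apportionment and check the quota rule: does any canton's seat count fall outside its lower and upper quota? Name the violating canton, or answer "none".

Carrow

Standard quotas: Arden 1.454, Brisco 2.273, Carrow 18.951, Dorne 2.322.
Webster allocation: Arden 1, Brisco 2, Carrow 20, Dorne 2.
Carrow has quota 18.951 (lower 18, upper 19) but receives 20 — outside the quota interval.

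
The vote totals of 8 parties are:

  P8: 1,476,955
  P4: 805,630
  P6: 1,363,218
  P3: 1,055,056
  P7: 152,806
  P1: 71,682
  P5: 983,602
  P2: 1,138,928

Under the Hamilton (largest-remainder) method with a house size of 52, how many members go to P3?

8

The standard divisor is 7047877/52 ≈ 135536.096.
Standard quotas: P8 10.8971, P4 5.9440, P6 10.0580, P3 7.7843, P7 1.1274, P1 0.5289, P5 7.2571, P2 8.4031.
Lower quotas: P8 10, P4 5, P6 10, P3 7, P7 1, P1 0, P5 7, P2 8 (sum 48, leaving 4 seats).
Remainders in descending order: P4 0.9440, P8 0.8971, P3 0.7843, P1 0.5289, P2 0.4031, P5 0.2571, P7 0.1274, P6 0.0580.
The surplus seats go to P4, P8, P3, P1.
P3 receives 8.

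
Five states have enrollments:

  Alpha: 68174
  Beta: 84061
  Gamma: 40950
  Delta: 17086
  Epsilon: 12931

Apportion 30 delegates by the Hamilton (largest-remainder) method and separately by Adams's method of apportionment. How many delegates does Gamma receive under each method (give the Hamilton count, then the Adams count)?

6 and 5

Hamilton: Alpha 9, Beta 11, Gamma 6, Delta 2, Epsilon 2.
Adams: Alpha 9, Beta 11, Gamma 5, Delta 3, Epsilon 2.
Gamma gets 6 under Hamilton and 5 under Adams.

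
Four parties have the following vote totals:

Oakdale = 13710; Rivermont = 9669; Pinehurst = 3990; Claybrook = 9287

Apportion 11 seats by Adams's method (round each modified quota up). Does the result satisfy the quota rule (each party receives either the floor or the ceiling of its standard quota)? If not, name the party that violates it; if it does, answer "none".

Standard quotas: Oakdale 4.114, Rivermont 2.902, Pinehurst 1.197, Claybrook 2.787.
Adams allocation: Oakdale 4, Rivermont 3, Pinehurst 1, Claybrook 3.
Every allocation lies between the lower and upper quota.

none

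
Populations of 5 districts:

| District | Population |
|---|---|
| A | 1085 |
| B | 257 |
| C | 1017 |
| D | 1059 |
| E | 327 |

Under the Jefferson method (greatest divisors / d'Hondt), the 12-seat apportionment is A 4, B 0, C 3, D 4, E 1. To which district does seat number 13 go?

B

Priority for the next seat is population ÷ (current seats + 1).
Priorities: A 217.000, B 257.000, C 254.250, D 211.800, E 163.500.
Highest priority: B.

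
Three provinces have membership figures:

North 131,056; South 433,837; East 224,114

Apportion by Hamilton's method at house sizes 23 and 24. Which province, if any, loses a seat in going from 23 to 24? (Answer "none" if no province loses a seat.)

At 23 seats: North 4, South 13, East 6.
At 24 seats: North 4, South 13, East 7.
No province's allocation decreased.

none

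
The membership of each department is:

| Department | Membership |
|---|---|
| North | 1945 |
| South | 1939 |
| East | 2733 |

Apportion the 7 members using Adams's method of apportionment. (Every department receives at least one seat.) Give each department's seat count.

North 2, South 2, East 3

Standard divisor 6617/7 ≈ 945.286; standard quotas: North 2.058, South 2.051, East 2.891.
Rounding up gives 3, 3, 3 = 9 seats, so the divisor must be adjusted.
With modified divisor 1200: modified quotas North 1.621, South 1.616, East 2.277.
Rounding up: North 2, South 2, East 3 (total 7).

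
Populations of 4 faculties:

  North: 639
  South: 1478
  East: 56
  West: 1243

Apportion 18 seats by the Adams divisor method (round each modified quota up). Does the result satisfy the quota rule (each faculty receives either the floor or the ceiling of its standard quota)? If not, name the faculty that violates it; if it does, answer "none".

Standard quotas: North 3.367, South 7.788, East 0.295, West 6.550.
Adams allocation: North 4, South 7, East 1, West 6.
Every allocation lies between the lower and upper quota.

none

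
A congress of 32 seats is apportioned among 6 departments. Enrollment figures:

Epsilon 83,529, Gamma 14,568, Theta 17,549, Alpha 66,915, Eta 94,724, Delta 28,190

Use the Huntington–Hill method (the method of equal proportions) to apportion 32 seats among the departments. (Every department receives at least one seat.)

Epsilon 8, Gamma 2, Theta 2, Alpha 7, Eta 10, Delta 3

With divisor 9914: modified quotas Epsilon 8.425, Gamma 1.469, Theta 1.770, Alpha 6.750, Eta 9.555, Delta 2.843.
Geometric-mean thresholds: Epsilon √(8·9)=8.485, Gamma √(1·2)=1.414, Theta √(1·2)=1.414, Alpha √(6·7)=6.481, Eta √(9·10)=9.487, Delta √(2·3)=2.449.
Each quota rounded against its threshold gives Epsilon 8, Gamma 2, Theta 2, Alpha 7, Eta 10, Delta 3 (total 32).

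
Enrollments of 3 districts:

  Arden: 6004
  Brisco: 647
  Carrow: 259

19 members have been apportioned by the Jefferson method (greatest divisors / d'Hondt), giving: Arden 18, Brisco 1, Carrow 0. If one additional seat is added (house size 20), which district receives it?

Brisco

Priority for the next seat is population ÷ (current seats + 1).
Priorities: Arden 316.000, Brisco 323.500, Carrow 259.000.
Highest priority: Brisco.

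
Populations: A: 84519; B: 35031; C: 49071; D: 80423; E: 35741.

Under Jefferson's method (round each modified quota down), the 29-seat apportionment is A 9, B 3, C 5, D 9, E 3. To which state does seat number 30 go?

Priority for the next seat is population ÷ (current seats + 1).
Priorities: A 8451.900, B 8757.750, C 8178.500, D 8042.300, E 8935.250.
Highest priority: E.

E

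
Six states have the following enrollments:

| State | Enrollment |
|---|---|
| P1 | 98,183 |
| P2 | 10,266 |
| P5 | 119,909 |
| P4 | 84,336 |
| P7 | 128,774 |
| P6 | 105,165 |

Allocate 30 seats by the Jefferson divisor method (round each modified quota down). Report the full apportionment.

P1 5, P2 0, P5 7, P4 5, P7 7, P6 6

Standard divisor 546633/30 ≈ 18221.1; standard quotas: P1 5.388, P2 0.563, P5 6.581, P4 4.628, P7 7.067, P6 5.772.
Rounding down gives 5, 0, 6, 4, 7, 5 = 27 seats, so the divisor must be adjusted.
With modified divisor 16600: modified quotas P1 5.915, P2 0.618, P5 7.223, P4 5.080, P7 7.757, P6 6.335.
Rounding down: P1 5, P2 0, P5 7, P4 5, P7 7, P6 6 (total 30).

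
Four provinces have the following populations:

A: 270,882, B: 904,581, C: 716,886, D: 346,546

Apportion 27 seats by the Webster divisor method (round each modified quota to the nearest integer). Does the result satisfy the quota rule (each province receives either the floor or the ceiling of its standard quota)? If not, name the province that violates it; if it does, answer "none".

none

Standard quotas: A 3.267, B 10.909, C 8.645, D 4.179.
Webster allocation: A 3, B 11, C 9, D 4.
Every allocation lies between the lower and upper quota.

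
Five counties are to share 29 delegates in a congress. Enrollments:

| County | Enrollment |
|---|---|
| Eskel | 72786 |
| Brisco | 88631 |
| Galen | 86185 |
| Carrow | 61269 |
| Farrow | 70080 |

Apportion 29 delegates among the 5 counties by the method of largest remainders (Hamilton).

Eskel: 5; Brisco: 7; Galen: 7; Carrow: 5; Farrow: 5

Standard divisor: 378951 ÷ 29 ≈ 13067.276.
Standard quotas: Eskel 5.5701, Brisco 6.7827, Galen 6.5955, Carrow 4.6887, Farrow 5.3630.
Lower quotas: Eskel 5, Brisco 6, Galen 6, Carrow 4, Farrow 5 (sum 26, leaving 3 seats).
Remainders in descending order: Brisco 0.7827, Carrow 0.6887, Galen 0.5955, Eskel 0.5701, Farrow 0.3630.
The surplus seats go to Brisco, Carrow, Galen.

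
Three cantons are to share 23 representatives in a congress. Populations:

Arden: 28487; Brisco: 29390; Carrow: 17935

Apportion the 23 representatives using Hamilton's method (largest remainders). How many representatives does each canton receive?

Arden=9, Brisco=9, Carrow=5

Total 75812; standard divisor 75812/23 ≈ 3296.174.
Standard quotas: Arden 8.6424, Brisco 8.9164, Carrow 5.4412.
Lower quotas: Arden 8, Brisco 8, Carrow 5 (sum 21, leaving 2 seats).
Remainders in descending order: Brisco 0.9164, Arden 0.6424, Carrow 0.4412.
The surplus seats go to Brisco, Arden.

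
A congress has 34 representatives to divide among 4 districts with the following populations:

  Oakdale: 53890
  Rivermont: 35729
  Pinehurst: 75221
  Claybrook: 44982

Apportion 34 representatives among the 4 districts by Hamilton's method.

The standard divisor is 209822/34 ≈ 6171.235.
Standard quotas: Oakdale 8.7324, Rivermont 5.7896, Pinehurst 12.1890, Claybrook 7.2890.
Lower quotas: Oakdale 8, Rivermont 5, Pinehurst 12, Claybrook 7 (sum 32, leaving 2 seats).
Remainders in descending order: Rivermont 0.7896, Oakdale 0.7324, Claybrook 0.2890, Pinehurst 0.1890.
Largest remainders: Rivermont, Oakdale receive the extra seats.

Oakdale=9, Rivermont=6, Pinehurst=12, Claybrook=7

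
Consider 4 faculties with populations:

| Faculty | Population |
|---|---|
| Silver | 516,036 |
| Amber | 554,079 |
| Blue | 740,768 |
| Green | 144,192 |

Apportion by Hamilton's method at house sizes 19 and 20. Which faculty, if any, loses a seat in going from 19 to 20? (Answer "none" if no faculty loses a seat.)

Green

At 19 seats: Silver 5, Amber 5, Blue 7, Green 2.
At 20 seats: Silver 5, Amber 6, Blue 8, Green 1.
Green drops from 2 to 1.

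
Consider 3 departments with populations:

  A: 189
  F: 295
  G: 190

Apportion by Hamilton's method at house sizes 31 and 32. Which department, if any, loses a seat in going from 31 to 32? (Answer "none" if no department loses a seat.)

At 31 seats: A 9, F 13, G 9.
At 32 seats: A 9, F 14, G 9.
No department's allocation decreased.

none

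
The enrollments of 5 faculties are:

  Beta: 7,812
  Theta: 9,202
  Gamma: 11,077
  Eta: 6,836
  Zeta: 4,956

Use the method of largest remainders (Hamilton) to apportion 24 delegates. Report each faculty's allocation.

Beta: 5; Theta: 5; Gamma: 7; Eta: 4; Zeta: 3

Standard divisor: 39883 ÷ 24 ≈ 1661.792.
Standard quotas: Beta 4.7010, Theta 5.5374, Gamma 6.6657, Eta 4.1136, Zeta 2.9823.
Lower quotas: Beta 4, Theta 5, Gamma 6, Eta 4, Zeta 2 (sum 21, leaving 3 seats).
Remainders in descending order: Zeta 0.9823, Beta 0.7010, Gamma 0.6657, Theta 0.5374, Eta 0.1136.
The surplus seats go to Zeta, Beta, Gamma.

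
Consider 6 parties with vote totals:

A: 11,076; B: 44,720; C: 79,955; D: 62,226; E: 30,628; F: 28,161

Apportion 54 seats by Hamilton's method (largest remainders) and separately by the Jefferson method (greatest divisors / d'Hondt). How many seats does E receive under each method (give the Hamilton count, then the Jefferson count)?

7 and 6

Hamilton: A 2, B 9, C 17, D 13, E 7, F 6.
Jefferson: A 2, B 10, C 17, D 13, E 6, F 6.
E gets 7 under Hamilton and 6 under Jefferson.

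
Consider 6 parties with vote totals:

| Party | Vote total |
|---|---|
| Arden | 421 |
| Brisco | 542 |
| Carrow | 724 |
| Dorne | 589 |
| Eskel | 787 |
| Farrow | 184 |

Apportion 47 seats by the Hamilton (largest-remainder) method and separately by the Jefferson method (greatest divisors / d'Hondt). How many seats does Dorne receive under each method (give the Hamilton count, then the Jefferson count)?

Hamilton: Arden 6, Brisco 8, Carrow 10, Dorne 9, Eskel 11, Farrow 3.
Jefferson: Arden 6, Brisco 8, Carrow 11, Dorne 8, Eskel 12, Farrow 2.
Dorne gets 9 under Hamilton and 8 under Jefferson.

9 and 8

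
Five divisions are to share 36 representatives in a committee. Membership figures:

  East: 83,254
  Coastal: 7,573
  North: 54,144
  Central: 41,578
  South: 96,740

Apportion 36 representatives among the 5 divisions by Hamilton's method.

East 11, Coastal 1, North 7, Central 5, South 12

Standard divisor: 283289 ÷ 36 ≈ 7869.139.
Standard quotas: East 10.5798, Coastal 0.9624, North 6.8805, Central 5.2837, South 12.2936.
Lower quotas: East 10, Coastal 0, North 6, Central 5, South 12 (sum 33, leaving 3 seats).
Remainders in descending order: Coastal 0.9624, North 0.8805, East 0.5798, South 0.2936, Central 0.2837.
Largest remainders: Coastal, North, East receive the extra seats.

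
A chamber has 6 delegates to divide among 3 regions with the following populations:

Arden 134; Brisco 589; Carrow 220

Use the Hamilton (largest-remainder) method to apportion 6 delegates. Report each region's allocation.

The standard divisor is 943/6 ≈ 157.167.
Standard quotas: Arden 0.853, Brisco 3.748, Carrow 1.400.
Lower quotas: Arden 0, Brisco 3, Carrow 1 (sum 4, leaving 2 seats).
Remainders in descending order: Arden 0.853, Brisco 0.748, Carrow 0.400.
Largest remainders: Arden, Brisco receive the extra seats.

Arden=1, Brisco=4, Carrow=1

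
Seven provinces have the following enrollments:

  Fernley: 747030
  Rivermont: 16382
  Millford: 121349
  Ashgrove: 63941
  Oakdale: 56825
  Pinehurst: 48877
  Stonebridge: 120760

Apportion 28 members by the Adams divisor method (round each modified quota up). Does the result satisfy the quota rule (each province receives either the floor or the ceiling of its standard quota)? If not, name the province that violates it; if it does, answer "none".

Fernley

Standard quotas: Fernley 17.799, Rivermont 0.390, Millford 2.891, Ashgrove 1.523, Oakdale 1.354, Pinehurst 1.165, Stonebridge 2.877.
Adams allocation: Fernley 16, Rivermont 1, Millford 3, Ashgrove 2, Oakdale 2, Pinehurst 1, Stonebridge 3.
Fernley has quota 17.799 (lower 17, upper 18) but receives 16 — outside the quota interval.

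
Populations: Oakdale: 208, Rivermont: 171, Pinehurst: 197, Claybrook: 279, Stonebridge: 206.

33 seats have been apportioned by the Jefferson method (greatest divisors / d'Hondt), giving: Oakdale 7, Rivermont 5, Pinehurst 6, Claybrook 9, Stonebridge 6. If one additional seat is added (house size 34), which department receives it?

Stonebridge

Priority for the next seat is population ÷ (current seats + 1).
Priorities: Oakdale 26.000, Rivermont 28.500, Pinehurst 28.143, Claybrook 27.900, Stonebridge 29.429.
Highest priority: Stonebridge.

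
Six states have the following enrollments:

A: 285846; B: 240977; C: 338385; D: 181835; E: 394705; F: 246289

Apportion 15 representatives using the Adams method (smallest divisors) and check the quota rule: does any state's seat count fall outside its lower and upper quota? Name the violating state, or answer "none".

none

Standard quotas: A 2.540, B 2.141, C 3.007, D 1.616, E 3.507, F 2.189.
Adams allocation: A 3, B 2, C 3, D 2, E 3, F 2.
Every allocation lies between the lower and upper quota.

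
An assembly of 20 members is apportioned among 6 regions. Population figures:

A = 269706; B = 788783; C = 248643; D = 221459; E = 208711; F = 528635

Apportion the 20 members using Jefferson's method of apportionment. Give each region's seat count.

Standard divisor 2265937/20 ≈ 113296.85; standard quotas: A 2.381, B 6.962, C 2.195, D 1.955, E 1.842, F 4.666.
Rounding down gives 2, 6, 2, 1, 1, 4 = 16 seats, so the divisor must be adjusted.
With modified divisor 101500: modified quotas A 2.657, B 7.771, C 2.450, D 2.182, E 2.056, F 5.208.
Rounding down: A 2, B 7, C 2, D 2, E 2, F 5 (total 20).

A 2, B 7, C 2, D 2, E 2, F 5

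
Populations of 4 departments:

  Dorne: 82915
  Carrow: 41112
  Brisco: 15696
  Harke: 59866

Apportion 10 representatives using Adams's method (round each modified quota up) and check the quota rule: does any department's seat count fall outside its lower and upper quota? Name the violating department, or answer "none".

Standard quotas: Dorne 4.154, Carrow 2.060, Brisco 0.786, Harke 2.999.
Adams allocation: Dorne 4, Carrow 2, Brisco 1, Harke 3.
Every allocation lies between the lower and upper quota.

none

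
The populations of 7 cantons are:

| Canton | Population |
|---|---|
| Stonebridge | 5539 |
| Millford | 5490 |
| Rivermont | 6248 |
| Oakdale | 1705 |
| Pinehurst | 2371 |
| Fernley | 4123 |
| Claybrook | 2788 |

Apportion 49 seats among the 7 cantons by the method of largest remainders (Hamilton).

Stonebridge=10, Millford=9, Rivermont=11, Oakdale=3, Pinehurst=4, Fernley=7, Claybrook=5

The standard divisor is 28264/49 ≈ 576.816.
Standard quotas: Stonebridge 9.6027, Millford 9.5178, Rivermont 10.8319, Oakdale 2.9559, Pinehurst 4.1105, Fernley 7.1479, Claybrook 4.8334.
Lower quotas: Stonebridge 9, Millford 9, Rivermont 10, Oakdale 2, Pinehurst 4, Fernley 7, Claybrook 4 (sum 45, leaving 4 seats).
Remainders in descending order: Oakdale 0.9559, Claybrook 0.8334, Rivermont 0.8319, Stonebridge 0.6027, Millford 0.5178, Fernley 0.1479, Pinehurst 0.1105.
Largest remainders: Oakdale, Claybrook, Rivermont, Stonebridge receive the extra seats.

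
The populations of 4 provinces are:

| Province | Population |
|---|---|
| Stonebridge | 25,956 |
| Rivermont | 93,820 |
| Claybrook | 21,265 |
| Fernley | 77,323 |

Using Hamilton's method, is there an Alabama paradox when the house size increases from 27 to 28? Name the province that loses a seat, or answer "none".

none

At 27 seats: Stonebridge 3, Rivermont 12, Claybrook 3, Fernley 9.
At 28 seats: Stonebridge 3, Rivermont 12, Claybrook 3, Fernley 10.
No province's allocation decreased.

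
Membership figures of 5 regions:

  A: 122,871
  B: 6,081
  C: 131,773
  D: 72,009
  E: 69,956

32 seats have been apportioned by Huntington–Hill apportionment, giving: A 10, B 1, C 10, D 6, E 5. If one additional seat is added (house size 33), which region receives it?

Priority for the next seat is population ÷ (√(s·(s+1))).
Priorities: A 11715.290, B 4299.916, C 12564.063, D 11111.230, E 12772.160.
Highest priority: E.

E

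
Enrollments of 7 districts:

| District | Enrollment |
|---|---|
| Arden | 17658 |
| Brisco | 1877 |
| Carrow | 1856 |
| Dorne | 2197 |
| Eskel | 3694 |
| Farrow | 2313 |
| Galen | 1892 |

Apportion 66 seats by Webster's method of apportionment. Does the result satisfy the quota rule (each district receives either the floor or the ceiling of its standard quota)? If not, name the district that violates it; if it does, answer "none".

Arden

Standard quotas: Arden 37.013, Brisco 3.934, Carrow 3.890, Dorne 4.605, Eskel 7.743, Farrow 4.848, Galen 3.966.
Webster allocation: Arden 36, Brisco 4, Carrow 4, Dorne 5, Eskel 8, Farrow 5, Galen 4.
Arden has quota 37.013 (lower 37, upper 38) but receives 36 — outside the quota interval.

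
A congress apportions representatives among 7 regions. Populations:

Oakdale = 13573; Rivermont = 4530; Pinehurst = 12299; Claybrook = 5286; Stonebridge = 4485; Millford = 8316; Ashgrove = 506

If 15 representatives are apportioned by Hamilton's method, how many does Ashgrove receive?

Standard divisor: 48995 ÷ 15 ≈ 3266.333.
Standard quotas: Oakdale 4.1554, Rivermont 1.3869, Pinehurst 3.7654, Claybrook 1.6183, Stonebridge 1.3731, Millford 2.5460, Ashgrove 0.1549.
Lower quotas: Oakdale 4, Rivermont 1, Pinehurst 3, Claybrook 1, Stonebridge 1, Millford 2, Ashgrove 0 (sum 12, leaving 3 seats).
Remainders in descending order: Pinehurst 0.7654, Claybrook 0.6183, Millford 0.5460, Rivermont 0.3869, Stonebridge 0.3731, Oakdale 0.1554, Ashgrove 0.1549.
Largest remainders: Pinehurst, Claybrook, Millford receive the extra seats.
Ashgrove receives 0.

0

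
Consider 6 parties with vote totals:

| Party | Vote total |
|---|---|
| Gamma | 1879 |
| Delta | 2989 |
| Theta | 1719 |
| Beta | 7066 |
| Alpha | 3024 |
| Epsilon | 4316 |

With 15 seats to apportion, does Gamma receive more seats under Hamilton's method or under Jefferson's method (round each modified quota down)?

Hamilton

Hamilton: Gamma 2, Delta 2, Theta 1, Beta 5, Alpha 2, Epsilon 3.
Jefferson: Gamma 1, Delta 2, Theta 1, Beta 6, Alpha 2, Epsilon 3.
Gamma gets 2 under Hamilton and 1 under Jefferson.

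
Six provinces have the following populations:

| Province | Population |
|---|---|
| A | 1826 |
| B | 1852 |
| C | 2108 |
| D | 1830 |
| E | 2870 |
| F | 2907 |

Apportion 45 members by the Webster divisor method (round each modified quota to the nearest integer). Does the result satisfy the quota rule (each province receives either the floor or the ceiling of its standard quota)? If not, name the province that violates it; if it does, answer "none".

Standard quotas: A 6.135, B 6.223, C 7.083, D 6.149, E 9.643, F 9.767.
Webster allocation: A 6, B 6, C 7, D 6, E 10, F 10.
Every allocation lies between the lower and upper quota.

none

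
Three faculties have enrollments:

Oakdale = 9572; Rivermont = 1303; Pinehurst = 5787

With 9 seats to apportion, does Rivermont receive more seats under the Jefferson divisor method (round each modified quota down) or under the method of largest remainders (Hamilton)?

Jefferson: Oakdale 6, Rivermont 0, Pinehurst 3.
Hamilton: Oakdale 5, Rivermont 1, Pinehurst 3.
Rivermont gets 0 under Jefferson and 1 under Hamilton.

Hamilton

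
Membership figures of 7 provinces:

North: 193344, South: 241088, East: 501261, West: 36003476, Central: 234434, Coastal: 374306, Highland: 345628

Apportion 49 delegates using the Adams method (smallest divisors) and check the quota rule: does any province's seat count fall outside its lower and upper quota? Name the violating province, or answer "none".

Standard quotas: North 0.250, South 0.312, East 0.648, West 46.556, Central 0.303, Coastal 0.484, Highland 0.447.
Adams allocation: North 1, South 1, East 1, West 43, Central 1, Coastal 1, Highland 1.
West has quota 46.556 (lower 46, upper 47) but receives 43 — outside the quota interval.

West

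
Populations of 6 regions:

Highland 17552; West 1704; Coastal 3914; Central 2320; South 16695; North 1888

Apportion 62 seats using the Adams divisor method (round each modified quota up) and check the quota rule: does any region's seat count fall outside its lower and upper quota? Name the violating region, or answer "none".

Standard quotas: Highland 24.691, West 2.397, Coastal 5.506, Central 3.264, South 23.486, North 2.656.
Adams allocation: Highland 24, West 3, Coastal 6, Central 4, South 22, North 3.
South has quota 23.486 (lower 23, upper 24) but receives 22 — outside the quota interval.

South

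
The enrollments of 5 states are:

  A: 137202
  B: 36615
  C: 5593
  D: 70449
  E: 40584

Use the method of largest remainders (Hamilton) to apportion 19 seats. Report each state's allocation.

Total 290443; standard divisor 290443/19 ≈ 15286.474.
Standard quotas: A 8.9754, B 2.3953, C 0.3659, D 4.6086, E 2.6549.
Lower quotas: A 8, B 2, C 0, D 4, E 2 (sum 16, leaving 3 seats).
Remainders in descending order: A 0.9754, E 0.6549, D 0.6086, B 0.3953, C 0.3659.
Largest remainders: A, E, D receive the extra seats.

A=9, B=2, C=0, D=5, E=3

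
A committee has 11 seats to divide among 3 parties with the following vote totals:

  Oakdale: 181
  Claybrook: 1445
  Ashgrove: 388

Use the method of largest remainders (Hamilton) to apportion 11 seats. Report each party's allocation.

Oakdale 1, Claybrook 8, Ashgrove 2

Standard divisor: 2014 ÷ 11 ≈ 183.091.
Standard quotas: Oakdale 0.989, Claybrook 7.892, Ashgrove 2.119.
Lower quotas: Oakdale 0, Claybrook 7, Ashgrove 2 (sum 9, leaving 2 seats).
Remainders in descending order: Oakdale 0.989, Claybrook 0.892, Ashgrove 0.119.
The surplus seats go to Oakdale, Claybrook.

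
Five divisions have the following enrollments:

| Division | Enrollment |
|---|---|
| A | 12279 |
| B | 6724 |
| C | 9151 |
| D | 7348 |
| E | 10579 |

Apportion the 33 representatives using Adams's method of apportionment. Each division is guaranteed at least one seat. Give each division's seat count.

A=9, B=5, C=7, D=5, E=7

Standard divisor 46081/33 ≈ 1396.394; standard quotas: A 8.793, B 4.815, C 6.553, D 5.262, E 7.576.
Rounding up gives 9, 5, 7, 6, 8 = 35 seats, so the divisor must be adjusted.
With modified divisor 1520: modified quotas A 8.078, B 4.424, C 6.020, D 4.834, E 6.960.
Rounding up: A 9, B 5, C 7, D 5, E 7 (total 33).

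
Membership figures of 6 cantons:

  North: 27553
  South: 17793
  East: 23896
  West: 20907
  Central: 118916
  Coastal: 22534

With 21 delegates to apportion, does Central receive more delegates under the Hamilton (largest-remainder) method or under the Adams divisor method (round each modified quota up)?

Hamilton: North 2, South 2, East 2, West 2, Central 11, Coastal 2.
Adams: North 3, South 2, East 2, West 2, Central 10, Coastal 2.
Central gets 11 under Hamilton and 10 under Adams.

Hamilton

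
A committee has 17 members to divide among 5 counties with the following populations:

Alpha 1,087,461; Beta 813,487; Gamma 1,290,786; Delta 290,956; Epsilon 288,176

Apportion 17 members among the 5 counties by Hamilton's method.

Total 3770866; standard divisor 3770866/17 ≈ 221815.647.
Standard quotas: Alpha 4.9025, Beta 3.6674, Gamma 5.8192, Delta 1.3117, Epsilon 1.2992.
Lower quotas: Alpha 4, Beta 3, Gamma 5, Delta 1, Epsilon 1 (sum 14, leaving 3 seats).
Remainders in descending order: Alpha 0.9025, Gamma 0.8192, Beta 0.6674, Delta 0.3117, Epsilon 0.2992.
The surplus seats go to Alpha, Gamma, Beta.

Alpha 5; Beta 4; Gamma 6; Delta 1; Epsilon 1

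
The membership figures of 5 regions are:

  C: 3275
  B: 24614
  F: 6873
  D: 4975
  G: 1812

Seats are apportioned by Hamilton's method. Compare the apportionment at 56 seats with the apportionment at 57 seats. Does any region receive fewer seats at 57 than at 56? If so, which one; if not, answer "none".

G

At 56 seats: C 4, B 33, F 9, D 7, G 3.
At 57 seats: C 5, B 34, F 9, D 7, G 2.
G drops from 3 to 2.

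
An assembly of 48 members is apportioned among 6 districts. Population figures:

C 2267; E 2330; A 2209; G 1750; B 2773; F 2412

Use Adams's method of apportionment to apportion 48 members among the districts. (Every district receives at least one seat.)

C=8, E=8, A=8, G=6, B=10, F=8

Standard divisor 13741/48 ≈ 286.271; standard quotas: C 7.919, E 8.139, A 7.716, G 6.113, B 9.687, F 8.426.
Rounding up gives 8, 9, 8, 7, 10, 9 = 51 seats, so the divisor must be adjusted.
With modified divisor 305: modified quotas C 7.433, E 7.639, A 7.243, G 5.738, B 9.092, F 7.908.
Rounding up: C 8, E 8, A 8, G 6, B 10, F 8 (total 48).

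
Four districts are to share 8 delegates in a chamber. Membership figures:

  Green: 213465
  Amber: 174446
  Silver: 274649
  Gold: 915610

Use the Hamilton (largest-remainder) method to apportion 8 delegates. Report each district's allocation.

Green 1, Amber 1, Silver 1, Gold 5

The standard divisor is 1578170/8 ≈ 197271.25.
Standard quotas: Green 1.0821, Amber 0.8843, Silver 1.3922, Gold 4.6414.
Lower quotas: Green 1, Amber 0, Silver 1, Gold 4 (sum 6, leaving 2 seats).
Remainders in descending order: Amber 0.8843, Gold 0.6414, Silver 0.3922, Green 0.0821.
The surplus seats go to Amber, Gold.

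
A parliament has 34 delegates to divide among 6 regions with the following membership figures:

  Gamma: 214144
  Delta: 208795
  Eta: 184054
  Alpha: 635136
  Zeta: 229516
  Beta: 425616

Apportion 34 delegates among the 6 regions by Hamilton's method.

Gamma: 4, Delta: 4, Eta: 3, Alpha: 11, Zeta: 4, Beta: 8

The standard divisor is 1897261/34 ≈ 55801.794.
Standard quotas: Gamma 3.8376, Delta 3.7417, Eta 3.2984, Alpha 11.3820, Zeta 4.1131, Beta 7.6273.
Lower quotas: Gamma 3, Delta 3, Eta 3, Alpha 11, Zeta 4, Beta 7 (sum 31, leaving 3 seats).
Remainders in descending order: Gamma 0.8376, Delta 0.7417, Beta 0.6273, Alpha 0.3820, Eta 0.2984, Zeta 0.1131.
Largest remainders: Gamma, Delta, Beta receive the extra seats.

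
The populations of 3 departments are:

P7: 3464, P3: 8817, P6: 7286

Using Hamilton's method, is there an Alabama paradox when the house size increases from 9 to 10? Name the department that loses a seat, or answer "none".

none

At 9 seats: P7 2, P3 4, P6 3.
At 10 seats: P7 2, P3 4, P6 4.
No department's allocation decreased.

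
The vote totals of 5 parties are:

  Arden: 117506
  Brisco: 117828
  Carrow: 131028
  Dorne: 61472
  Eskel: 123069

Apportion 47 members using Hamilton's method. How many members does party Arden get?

Total 550903; standard divisor 550903/47 ≈ 11721.34.
Standard quotas: Arden 10.0250, Brisco 10.0524, Carrow 11.1786, Dorne 5.2445, Eskel 10.4996.
Lower quotas: Arden 10, Brisco 10, Carrow 11, Dorne 5, Eskel 10 (sum 46, leaving 1 seat).
Remainders in descending order: Eskel 0.4996, Dorne 0.2445, Carrow 0.1786, Brisco 0.0524, Arden 0.0250.
The surplus seat goes to Eskel.
Arden receives 10.

10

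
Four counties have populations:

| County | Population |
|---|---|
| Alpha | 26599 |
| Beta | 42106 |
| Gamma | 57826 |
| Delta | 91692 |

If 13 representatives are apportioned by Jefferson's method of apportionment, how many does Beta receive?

2

Standard divisor 218223/13 ≈ 16786.385; standard quotas: Alpha 1.585, Beta 2.508, Gamma 3.445, Delta 5.462.
Rounding down gives 1, 2, 3, 5 = 11 seats, so the divisor must be adjusted.
With modified divisor 14200: modified quotas Alpha 1.873, Beta 2.965, Gamma 4.072, Delta 6.457.
Rounding down: Alpha 1, Beta 2, Gamma 4, Delta 6 (total 13).
Beta receives 2.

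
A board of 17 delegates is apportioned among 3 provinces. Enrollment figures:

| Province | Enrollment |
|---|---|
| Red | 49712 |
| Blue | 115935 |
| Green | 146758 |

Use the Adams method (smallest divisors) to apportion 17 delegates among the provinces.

Standard divisor 312405/17 ≈ 18376.765; standard quotas: Red 2.705, Blue 6.309, Green 7.986.
Rounding up gives 3, 7, 8 = 18 seats, so the divisor must be adjusted.
With modified divisor 20100: modified quotas Red 2.473, Blue 5.768, Green 7.301.
Rounding up: Red 3, Blue 6, Green 8 (total 17).

Red=3, Blue=6, Green=8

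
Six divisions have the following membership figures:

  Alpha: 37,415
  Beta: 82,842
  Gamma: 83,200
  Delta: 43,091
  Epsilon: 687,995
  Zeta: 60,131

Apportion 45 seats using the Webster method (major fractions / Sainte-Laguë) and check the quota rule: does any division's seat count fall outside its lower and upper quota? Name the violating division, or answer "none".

Epsilon

Standard quotas: Alpha 1.693, Beta 3.748, Gamma 3.764, Delta 1.949, Epsilon 31.126, Zeta 2.720.
Webster allocation: Alpha 2, Beta 4, Gamma 4, Delta 2, Epsilon 30, Zeta 3.
Epsilon has quota 31.126 (lower 31, upper 32) but receives 30 — outside the quota interval.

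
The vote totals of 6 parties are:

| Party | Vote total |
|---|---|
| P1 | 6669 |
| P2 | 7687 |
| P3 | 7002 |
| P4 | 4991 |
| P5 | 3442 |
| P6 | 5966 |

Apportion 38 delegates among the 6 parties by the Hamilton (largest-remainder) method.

The standard divisor is 35757/38 ≈ 940.974.
Standard quotas: P1 7.0873, P2 8.1692, P3 7.4412, P4 5.3041, P5 3.6579, P6 6.3402.
Lower quotas: P1 7, P2 8, P3 7, P4 5, P5 3, P6 6 (sum 36, leaving 2 seats).
Remainders in descending order: P5 0.6579, P3 0.4412, P6 0.3402, P4 0.3041, P2 0.1692, P1 0.0873.
Largest remainders: P5, P3 receive the extra seats.

P1: 7, P2: 8, P3: 8, P4: 5, P5: 4, P6: 6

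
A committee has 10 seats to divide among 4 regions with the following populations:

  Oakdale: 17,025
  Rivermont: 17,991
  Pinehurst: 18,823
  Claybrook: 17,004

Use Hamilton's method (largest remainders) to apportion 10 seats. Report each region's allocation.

Oakdale=2, Rivermont=3, Pinehurst=3, Claybrook=2

The standard divisor is 70843/10 ≈ 7084.3.
Standard quotas: Oakdale 2.4032, Rivermont 2.5396, Pinehurst 2.6570, Claybrook 2.4002.
Lower quotas: Oakdale 2, Rivermont 2, Pinehurst 2, Claybrook 2 (sum 8, leaving 2 seats).
Remainders in descending order: Pinehurst 0.6570, Rivermont 0.5396, Oakdale 0.4032, Claybrook 0.4002.
Largest remainders: Pinehurst, Rivermont receive the extra seats.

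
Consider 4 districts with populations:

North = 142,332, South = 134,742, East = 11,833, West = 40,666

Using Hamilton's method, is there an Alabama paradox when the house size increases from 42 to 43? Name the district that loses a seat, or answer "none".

At 42 seats: North 18, South 17, East 2, West 5.
At 43 seats: North 19, South 18, East 1, West 5.
East drops from 2 to 1.

East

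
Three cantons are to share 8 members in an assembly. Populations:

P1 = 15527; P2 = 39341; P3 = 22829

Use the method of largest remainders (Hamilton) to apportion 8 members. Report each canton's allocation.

The standard divisor is 77697/8 ≈ 9712.125.
Standard quotas: P1 1.5987, P2 4.0507, P3 2.3506.
Lower quotas: P1 1, P2 4, P3 2 (sum 7, leaving 1 seat).
Remainders in descending order: P1 0.5987, P3 0.3506, P2 0.0507.
Largest remainder: P1 receives the extra seat.

P1: 2, P2: 4, P3: 2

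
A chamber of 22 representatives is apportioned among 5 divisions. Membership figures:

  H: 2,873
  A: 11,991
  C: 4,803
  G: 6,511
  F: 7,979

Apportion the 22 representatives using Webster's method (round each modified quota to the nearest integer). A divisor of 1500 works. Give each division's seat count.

H 2, A 8, C 3, G 4, F 5

With modified divisor 1500: modified quotas H 1.915, A 7.994, C 3.202, G 4.341, F 5.319.
Rounding to the nearest integer: H 2, A 8, C 3, G 4, F 5 (total 22).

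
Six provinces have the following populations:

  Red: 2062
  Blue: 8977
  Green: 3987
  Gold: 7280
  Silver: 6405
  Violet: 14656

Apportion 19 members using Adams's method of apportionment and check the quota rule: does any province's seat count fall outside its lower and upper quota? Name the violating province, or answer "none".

Standard quotas: Red 0.903, Blue 3.933, Green 1.747, Gold 3.190, Silver 2.806, Violet 6.421.
Adams allocation: Red 1, Blue 4, Green 2, Gold 3, Silver 3, Violet 6.
Every allocation lies between the lower and upper quota.

none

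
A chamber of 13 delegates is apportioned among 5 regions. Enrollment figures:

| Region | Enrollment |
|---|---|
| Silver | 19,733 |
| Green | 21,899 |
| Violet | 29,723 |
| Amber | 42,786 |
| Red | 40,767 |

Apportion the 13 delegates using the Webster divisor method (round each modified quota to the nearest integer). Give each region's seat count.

Standard divisor 154908/13 ≈ 11916; standard quotas: Silver 1.656, Green 1.838, Violet 2.494, Amber 3.591, Red 3.421.
Rounding to the nearest integer gives Silver 2, Green 2, Violet 2, Amber 4, Red 3 — total 13, matching the house size, so no adjustment is needed.

Silver 2, Green 2, Violet 2, Amber 4, Red 3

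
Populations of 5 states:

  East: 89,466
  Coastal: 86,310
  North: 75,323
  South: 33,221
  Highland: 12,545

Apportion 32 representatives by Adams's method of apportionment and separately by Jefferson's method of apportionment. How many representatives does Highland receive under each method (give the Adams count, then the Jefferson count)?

Adams: East 9, Coastal 9, North 8, South 4, Highland 2.
Jefferson: East 10, Coastal 10, North 8, South 3, Highland 1.
Highland gets 2 under Adams and 1 under Jefferson.

2 and 1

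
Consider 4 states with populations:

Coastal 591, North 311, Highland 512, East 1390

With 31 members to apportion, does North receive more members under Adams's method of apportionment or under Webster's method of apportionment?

Adams

Adams: Coastal 6, North 4, Highland 6, East 15.
Webster: Coastal 7, North 3, Highland 6, East 15.
North gets 4 under Adams and 3 under Webster.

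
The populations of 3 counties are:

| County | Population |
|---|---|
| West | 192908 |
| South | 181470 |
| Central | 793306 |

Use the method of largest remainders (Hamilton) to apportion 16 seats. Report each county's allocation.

West=3, South=2, Central=11

The standard divisor is 1167684/16 ≈ 72980.25.
Standard quotas: West 2.6433, South 2.4866, Central 10.8701.
Lower quotas: West 2, South 2, Central 10 (sum 14, leaving 2 seats).
Remainders in descending order: Central 0.8701, West 0.6433, South 0.4866.
Largest remainders: Central, West receive the extra seats.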